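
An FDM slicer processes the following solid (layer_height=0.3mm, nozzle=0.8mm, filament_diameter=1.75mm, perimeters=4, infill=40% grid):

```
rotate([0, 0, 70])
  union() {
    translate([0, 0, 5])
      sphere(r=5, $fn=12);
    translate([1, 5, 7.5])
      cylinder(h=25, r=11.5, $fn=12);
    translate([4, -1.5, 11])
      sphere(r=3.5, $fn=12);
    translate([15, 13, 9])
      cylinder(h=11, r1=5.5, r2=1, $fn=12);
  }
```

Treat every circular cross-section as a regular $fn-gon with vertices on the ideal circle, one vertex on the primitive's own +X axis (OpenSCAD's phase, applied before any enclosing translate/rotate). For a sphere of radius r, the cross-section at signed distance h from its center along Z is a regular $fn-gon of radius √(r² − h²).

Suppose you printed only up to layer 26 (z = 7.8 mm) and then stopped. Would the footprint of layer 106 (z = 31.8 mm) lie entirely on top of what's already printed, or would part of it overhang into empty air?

Compare the two slices. At z = 7.8: the r=5 sphere contributes a regular 12-gon of circumradius √(5²−2.8²) = 4.142 (area = (12/2)·4.142²·sin(360°/12) = 51.48 mm²); the r=11.5 cylinder at (1, 5) gives a regular 12-gon of circumradius 11.5 (constant along its height) (area = (12/2)·11.500²·sin(360°/12) = 396.75 mm²); the r=3.5 sphere at (4, -1.5) slices to a regular 12-gon of circumradius 1.418 (√(r²−h²) with h=3.2 from center) (area = (12/2)·1.418²·sin(360°/12) = 6.03 mm²); the cone at (15, 13) does not reach this height (z outside [9, 20]); Taking the union: the regions partially overlap — summed areas 454.26 mm² minus the doubly-counted overlap 57.51 mm² gives 396.75 mm² — area = 396.75 mm²; (whole slice rotated 70° about Z — lengths, areas and connectivity unchanged). At z = 31.8: the sphere is not intersected at this z (|z−center|=26.800 > r=5); the cylinder at (1, 5): section is a regular 12-gon, circumradius r=11.5 (area = (12/2)·11.500²·sin(360°/12) = 396.75 mm²); the sphere at (4, -1.5) does not reach this height (|z−center|=20.800 > r=3.5); the cone at (15, 13) does not reach this height (z outside [9, 20]); Merging all regions: only the r=11.5 cylinder at (1, 5) is present, so the union is just that shape — area = 396.75 mm²; (rotated 70° about Z; rotation is an isometry so areas/perimeters/island counts are preserved). Checking containment: the cross-section at z = 31.8 is a subset of the cross-section at z = 7.8.

entirely on top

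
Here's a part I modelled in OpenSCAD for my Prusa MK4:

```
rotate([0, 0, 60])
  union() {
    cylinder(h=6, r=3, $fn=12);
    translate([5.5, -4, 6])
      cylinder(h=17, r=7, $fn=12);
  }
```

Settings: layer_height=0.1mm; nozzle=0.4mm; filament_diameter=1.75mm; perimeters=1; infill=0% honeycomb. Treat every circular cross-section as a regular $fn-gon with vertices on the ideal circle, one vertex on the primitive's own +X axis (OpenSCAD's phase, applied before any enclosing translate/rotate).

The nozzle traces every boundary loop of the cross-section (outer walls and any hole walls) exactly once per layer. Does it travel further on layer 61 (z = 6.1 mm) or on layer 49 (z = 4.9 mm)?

layer 61 (z = 6.1 mm)

Layer 61 (z = 6.1): the cylinder is not intersected at this z (z outside [0, 6]); the cylinder at (5.5, -4): section is a regular 12-gon, circumradius r=7 (perimeter = 2·12·7.000·sin(180°/12) = 43.48 mm); Merging all regions: only the r=7 cylinder at (5.5, -4) is present, so the union is just that shape — boundary = 43.48 mm; (rotated 60° about Z; rotation is an isometry so areas/perimeters/island counts are preserved). So its perimeter = 43.48 mm. Layer 49 (z = 4.9): the cylinder: section is a regular 12-gon, circumradius r=3 (perimeter = 2·12·3.000·sin(180°/12) = 18.63 mm); the cylinder at (5.5, -4) is absent (z outside [6, 23]); Merging all regions: only the r=3 cylinder is present, so the union is just that shape — boundary = 18.63 mm; (rotated 60° about Z; rotation is an isometry so areas/perimeters/island counts are preserved). So its perimeter = 18.63 mm. Layer 61 is larger (43.48 vs 18.63 mm).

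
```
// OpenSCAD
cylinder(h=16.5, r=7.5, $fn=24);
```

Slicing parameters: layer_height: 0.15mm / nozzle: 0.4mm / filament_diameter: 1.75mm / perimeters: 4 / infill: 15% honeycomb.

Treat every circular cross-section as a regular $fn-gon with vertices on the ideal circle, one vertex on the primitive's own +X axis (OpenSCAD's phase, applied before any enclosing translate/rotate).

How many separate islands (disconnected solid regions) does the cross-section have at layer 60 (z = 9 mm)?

At z = 9 mm: the r=7.5 cylinder gives a regular 24-gon of circumradius 7.5 (constant along its height). Overall, the cross-section is a single solid region. Island count = 1.

1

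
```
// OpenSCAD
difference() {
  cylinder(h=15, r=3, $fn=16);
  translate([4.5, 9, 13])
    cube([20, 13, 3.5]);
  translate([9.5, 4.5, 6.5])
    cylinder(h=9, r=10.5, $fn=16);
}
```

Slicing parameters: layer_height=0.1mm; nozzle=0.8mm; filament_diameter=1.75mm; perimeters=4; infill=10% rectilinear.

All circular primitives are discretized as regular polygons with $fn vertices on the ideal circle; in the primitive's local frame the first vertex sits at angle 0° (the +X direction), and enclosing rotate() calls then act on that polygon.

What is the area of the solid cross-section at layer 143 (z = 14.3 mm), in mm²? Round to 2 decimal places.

At z = 14.3 mm: the r=3 cylinder contributes a regular 16-gon of circumradius 3 (area = (16/2)·3.000²·sin(360°/16) = 27.55 mm²); the cube at (4.5, 9) is present — its section is the full 20×13 rectangle (area 260.00 mm²); the r=10.5 cylinder at (9.5, 4.5) contributes a regular 16-gon of circumradius 10.5 (area = (16/2)·10.500²·sin(360°/16) = 337.53 mm²); Taking the first minus the rest: starting from the r=3 cylinder (27.55 mm²), the 20×13 cube at (4.5, 9) misses the remaining region (no effect); the r=10.5 cylinder at (9.5, 4.5) partially overlaps it — only the 12.01 mm² overlap (of its 337.53 mm²) is removed, clipping the outline — area = 15.54 mm². Overall, the cross-section is a single solid region. Net area = 15.54 mm².

15.54 mm²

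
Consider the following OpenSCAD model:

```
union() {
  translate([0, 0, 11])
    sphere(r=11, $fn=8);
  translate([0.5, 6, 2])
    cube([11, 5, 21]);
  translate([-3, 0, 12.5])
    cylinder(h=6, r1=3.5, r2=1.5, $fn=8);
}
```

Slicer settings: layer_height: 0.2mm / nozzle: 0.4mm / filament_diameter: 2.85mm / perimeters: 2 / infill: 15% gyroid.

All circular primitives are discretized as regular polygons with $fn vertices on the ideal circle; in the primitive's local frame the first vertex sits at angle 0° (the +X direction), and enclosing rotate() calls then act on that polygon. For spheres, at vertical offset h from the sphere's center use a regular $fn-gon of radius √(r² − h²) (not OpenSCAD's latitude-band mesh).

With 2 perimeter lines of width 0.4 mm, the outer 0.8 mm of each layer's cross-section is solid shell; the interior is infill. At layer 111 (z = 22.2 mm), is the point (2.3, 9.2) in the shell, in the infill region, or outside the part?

At z = 22.2 mm: the sphere is not intersected at this z (|z−center|=11.200 > r=11); the cube at (0.5, 6) (footprint 11×5) is included at this height; the cone at (-3, 0) is absent (z outside [12.5, 18.5]); Merging all regions: only the 11×5 cube at (0.5, 6) is present, so the union is just that shape — 1 connected region. Overall, the cross-section is a single solid region. The nearest boundary edge runs (0.50, 11.00)→(0.50, 6.00); distance from the point to it = 1.80 mm. The point is inside the cross-section and 1.80 mm from the nearest boundary — more than the 0.8 mm shell width (2 × 0.4), so it's in the infill interior.

infill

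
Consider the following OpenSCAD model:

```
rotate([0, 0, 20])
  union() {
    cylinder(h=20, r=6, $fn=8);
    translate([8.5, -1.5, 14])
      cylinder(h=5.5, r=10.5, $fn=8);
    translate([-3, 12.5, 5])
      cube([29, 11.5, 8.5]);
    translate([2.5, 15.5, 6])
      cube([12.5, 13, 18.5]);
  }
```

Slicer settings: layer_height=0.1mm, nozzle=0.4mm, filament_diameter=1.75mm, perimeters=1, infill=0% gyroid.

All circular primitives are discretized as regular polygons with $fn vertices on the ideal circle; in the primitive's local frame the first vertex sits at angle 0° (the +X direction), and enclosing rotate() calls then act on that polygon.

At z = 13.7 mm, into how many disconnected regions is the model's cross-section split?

At z = 13.7 mm: the r=6 cylinder contributes a regular 8-gon of circumradius 6; the cylinder at (8.5, -1.5) is not intersected at this z (z outside [14, 19.5]); the cube at (-3, 12.5) is absent (z outside [5, 13.5]); the 12.5×13 cube at (2.5, 15.5) contributes its full rectangle; Combining (union): the 2 present regions are separate (no shared area or edge), so areas and boundary lengths simply add and each stays a separate island — 2 connected regions; (whole slice rotated 20° about Z — lengths, areas and connectivity unchanged). The result has 2 disconnected regions.

2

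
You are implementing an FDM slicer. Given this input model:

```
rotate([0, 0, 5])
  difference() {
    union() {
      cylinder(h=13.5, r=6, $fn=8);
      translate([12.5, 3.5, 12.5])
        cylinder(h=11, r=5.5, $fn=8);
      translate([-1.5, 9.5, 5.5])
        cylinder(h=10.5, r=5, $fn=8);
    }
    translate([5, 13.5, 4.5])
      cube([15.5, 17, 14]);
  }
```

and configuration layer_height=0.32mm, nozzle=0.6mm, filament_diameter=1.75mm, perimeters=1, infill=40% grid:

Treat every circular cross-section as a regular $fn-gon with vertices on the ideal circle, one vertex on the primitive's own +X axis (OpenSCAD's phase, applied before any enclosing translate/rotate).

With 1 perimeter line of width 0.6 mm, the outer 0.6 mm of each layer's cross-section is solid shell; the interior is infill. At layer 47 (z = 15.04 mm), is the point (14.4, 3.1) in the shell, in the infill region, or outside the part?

At z = 15.04 mm: the cylinder is not intersected at this z (z outside [0, 13.5]); the r=5.5 cylinder at (12.5, 3.5) contributes a regular 8-gon of circumradius 5.5; the cylinder at (-1.5, 9.5): section is a regular 8-gon, circumradius r=5; Combining (union): the 2 present regions are separate (no shared area or edge), so areas and boundary lengths simply add and each stays a separate island — 2 connected regions; the cube at (5, 13.5) (footprint 15.5×17) is included at this height; Taking the first minus the rest: starting from that combined region, the 15.5×17 cube at (5, 13.5) misses the remaining region (no effect) — 2 connected regions; (whole slice rotated 5° about Z — lengths, areas and connectivity unchanged). Overall, the cross-section has 2 separate islands. Undo the 5° rotation: the query point maps to (14.615, 1.833) in the un-rotated model frame. The nearest boundary edge runs (18.00, 3.50)→(16.39, -0.39); distance from the point to it = 2.49 mm. (Shell/infill is judged within the island containing the point — the largest one.) The point is inside the cross-section and 2.49 mm from the nearest boundary — more than the 0.6 mm shell width (1 × 0.6), so it's in the infill interior.

infill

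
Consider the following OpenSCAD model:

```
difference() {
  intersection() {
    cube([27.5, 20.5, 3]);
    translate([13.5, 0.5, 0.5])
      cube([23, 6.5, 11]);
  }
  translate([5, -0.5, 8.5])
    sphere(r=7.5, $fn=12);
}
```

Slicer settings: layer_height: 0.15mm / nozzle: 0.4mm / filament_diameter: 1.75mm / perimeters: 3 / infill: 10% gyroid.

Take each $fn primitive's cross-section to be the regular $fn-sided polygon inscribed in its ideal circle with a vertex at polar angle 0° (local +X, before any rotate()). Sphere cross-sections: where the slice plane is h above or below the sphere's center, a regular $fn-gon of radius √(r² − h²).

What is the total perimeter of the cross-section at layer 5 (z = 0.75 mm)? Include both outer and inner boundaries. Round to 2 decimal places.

At z = 0.75 mm: the cube is present — its section is the full 27.5×20.5 rectangle (perimeter 96.00 mm); the cube at (13.5, 0.5) (footprint 23×6.5) is included at this height (perimeter 59.00 mm); Keeping only the common overlap: the 23×6.5 cube at (13.5, 0.5) partially overlaps the 27.5×20.5 cube; clipping to the common part keeps 91.00 mm² — boundary = 41.00 mm; the sphere at (5, -0.5) is absent (|z−center|=7.750 > r=7.5); After the difference (first − rest): none of the subtracted shapes is present at this height, so that combined region is unchanged — boundary = 41.00 mm. Overall, the cross-section is a single solid region. Total boundary length (outer) = 41.00 mm.

41.00 mm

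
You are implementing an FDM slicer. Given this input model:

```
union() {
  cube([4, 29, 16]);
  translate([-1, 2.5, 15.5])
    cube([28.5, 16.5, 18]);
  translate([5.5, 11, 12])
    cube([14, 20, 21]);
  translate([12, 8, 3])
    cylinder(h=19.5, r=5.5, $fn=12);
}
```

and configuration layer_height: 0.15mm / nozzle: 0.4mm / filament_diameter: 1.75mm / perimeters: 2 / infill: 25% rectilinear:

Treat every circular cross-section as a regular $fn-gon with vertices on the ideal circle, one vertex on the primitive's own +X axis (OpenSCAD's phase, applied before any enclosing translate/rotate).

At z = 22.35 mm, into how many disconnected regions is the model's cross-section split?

1

At z = 22.35 mm: the cube does not reach this height (z outside [0, 16]); the cube at (-1, 2.5) (footprint 28.5×16.5) is included at this height; the cube at (5.5, 11) (footprint 14×20) is included at this height; the r=5.5 cylinder at (12, 8) gives a regular 12-gon of circumradius 5.5 (constant along its height); Combining (union): the regions partially overlap (shared area 202.75 mm²), so overlapping operands fuse into one piece — 1 connected region. The result has 1 disconnected region.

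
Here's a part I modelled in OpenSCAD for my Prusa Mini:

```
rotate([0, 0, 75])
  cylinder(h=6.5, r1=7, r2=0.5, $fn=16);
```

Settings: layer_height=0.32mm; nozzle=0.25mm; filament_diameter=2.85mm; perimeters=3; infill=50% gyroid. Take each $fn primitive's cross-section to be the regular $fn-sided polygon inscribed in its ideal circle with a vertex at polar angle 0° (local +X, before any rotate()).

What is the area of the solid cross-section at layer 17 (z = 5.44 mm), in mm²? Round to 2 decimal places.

At z = 5.44 mm: the cone contributes a regular 16-gon of circumradius 1.560 (interpolated between r1=7 and r2=0.5 at t=0.837) (area = (16/2)·1.560²·sin(360°/16) = 7.45 mm²); (whole slice rotated 75° about Z — lengths, areas and connectivity unchanged). Overall, the cross-section is a single solid region. Net area = 7.45 mm².

7.45 mm²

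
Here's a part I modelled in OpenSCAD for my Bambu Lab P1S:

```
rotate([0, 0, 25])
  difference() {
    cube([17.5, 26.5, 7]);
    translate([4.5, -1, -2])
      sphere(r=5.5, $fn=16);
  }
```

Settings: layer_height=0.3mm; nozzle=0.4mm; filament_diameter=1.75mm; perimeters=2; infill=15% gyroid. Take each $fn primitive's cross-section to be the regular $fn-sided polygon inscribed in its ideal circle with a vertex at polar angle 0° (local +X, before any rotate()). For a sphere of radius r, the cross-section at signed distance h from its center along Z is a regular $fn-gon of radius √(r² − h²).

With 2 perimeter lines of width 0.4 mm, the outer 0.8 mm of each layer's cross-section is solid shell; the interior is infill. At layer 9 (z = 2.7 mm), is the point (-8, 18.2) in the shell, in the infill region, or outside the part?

At z = 2.7 mm: the cube is present — its section is the full 17.5×26.5 rectangle; the r=5.5 sphere at (4.5, -1) slices to a regular 16-gon of circumradius 2.857 (√(r²−h²) with h=4.7 from center); Subtracting the remaining from the first: starting from the 17.5×26.5 cube, the r=5.5 sphere at (4.5, -1) partially overlaps it — only the 6.98 mm² overlap (of its 24.98 mm²) is removed, clipping the outline — 1 connected region; (rotated 25° about Z; rotation is an isometry so areas/perimeters/island counts are preserved). Overall, the cross-section is a single solid region. Undo the 25° rotation: the query point maps to (0.441, 19.876) in the un-rotated model frame. The nearest boundary edge runs (0.00, 0.00)→(0.00, 26.50); distance from the point to it = 0.44 mm. The point is inside the cross-section, 0.44 mm from the nearest boundary — within the 0.8 mm shell band (2 × 0.4).

shell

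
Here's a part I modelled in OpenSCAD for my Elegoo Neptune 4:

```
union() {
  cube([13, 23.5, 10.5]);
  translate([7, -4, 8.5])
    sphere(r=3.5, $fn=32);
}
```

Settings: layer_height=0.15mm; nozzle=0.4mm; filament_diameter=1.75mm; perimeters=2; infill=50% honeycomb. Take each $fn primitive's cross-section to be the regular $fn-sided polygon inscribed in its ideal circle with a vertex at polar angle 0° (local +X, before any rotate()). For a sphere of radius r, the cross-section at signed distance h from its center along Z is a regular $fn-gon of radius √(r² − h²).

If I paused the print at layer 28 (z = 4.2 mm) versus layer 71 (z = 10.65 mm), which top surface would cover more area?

Layer 28 (z = 4.2): the cube is present — its section is the full 13×23.5 rectangle (area 305.50 mm²); the sphere at (7, -4) is absent (|z−center|=4.300 > r=3.5); Taking the union: only the 13×23.5 cube is present, so the union is just that shape — area = 305.50 mm². So its area = 305.50 mm². Layer 71 (z = 10.65): the cube is absent (z outside [0, 10.5]); the r=3.5 sphere at (7, -4) slices to a regular 32-gon of circumradius 2.762 (√(r²−h²) with h=2.15 from center) (area = (32/2)·2.762²·sin(360°/32) = 23.81 mm²); Merging all regions: only the r=3.5 sphere at (7, -4) is present, so the union is just that shape — area = 23.81 mm². So its area = 23.81 mm². Layer 28 is larger (305.50 vs 23.81 mm²).

layer 28 (z = 4.2 mm)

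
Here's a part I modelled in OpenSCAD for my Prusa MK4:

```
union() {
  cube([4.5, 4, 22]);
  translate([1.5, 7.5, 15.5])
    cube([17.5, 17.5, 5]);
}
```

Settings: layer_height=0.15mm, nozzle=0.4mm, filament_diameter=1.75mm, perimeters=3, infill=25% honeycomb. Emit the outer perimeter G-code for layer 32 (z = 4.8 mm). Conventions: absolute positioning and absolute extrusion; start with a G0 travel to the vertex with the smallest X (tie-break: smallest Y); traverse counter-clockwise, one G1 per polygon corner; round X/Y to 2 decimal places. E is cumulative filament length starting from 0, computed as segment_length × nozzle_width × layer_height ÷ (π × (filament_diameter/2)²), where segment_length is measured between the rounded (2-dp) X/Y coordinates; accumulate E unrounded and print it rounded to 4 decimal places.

G0 X0.00 Y0.00 Z4.80
G1 X4.50 Y0.00 E0.1123
G1 X4.50 Y4.00 E0.2120
G1 X0.00 Y4.00 E0.3243
G1 X0.00 Y0.00 E0.4241

At z = 4.8 mm: the cube (footprint 4.5×4) is included at this height; the cube at (1.5, 7.5) is not intersected at this z (z outside [15.5, 20.5]); Taking the union: only the 4.5×4 cube is present, so the union is just that shape — 1 connected region. The outline is a single polygon with 4 vertices. Extrusion per mm of travel: 0.4 × 0.15 / (π × 0.875²) = 0.024945. Accumulating E over each segment gives final E = 0.4241.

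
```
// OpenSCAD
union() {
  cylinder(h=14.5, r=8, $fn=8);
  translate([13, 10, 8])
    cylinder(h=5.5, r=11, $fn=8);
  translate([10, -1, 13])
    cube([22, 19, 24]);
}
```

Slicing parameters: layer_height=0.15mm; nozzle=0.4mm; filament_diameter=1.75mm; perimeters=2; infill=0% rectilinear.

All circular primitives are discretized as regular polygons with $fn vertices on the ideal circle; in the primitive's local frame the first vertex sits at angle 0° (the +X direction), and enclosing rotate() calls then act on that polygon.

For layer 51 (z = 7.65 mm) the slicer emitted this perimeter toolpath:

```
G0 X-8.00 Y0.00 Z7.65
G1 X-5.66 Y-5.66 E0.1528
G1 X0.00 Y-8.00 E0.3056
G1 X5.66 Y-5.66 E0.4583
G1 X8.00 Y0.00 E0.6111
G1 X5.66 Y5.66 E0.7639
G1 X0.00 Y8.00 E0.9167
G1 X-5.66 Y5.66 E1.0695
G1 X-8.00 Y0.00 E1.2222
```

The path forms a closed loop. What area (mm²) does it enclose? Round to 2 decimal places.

Apply the shoelace formula to the sequence of (X, Y) vertices; enclosed area = 181.12 mm².

181.12 mm²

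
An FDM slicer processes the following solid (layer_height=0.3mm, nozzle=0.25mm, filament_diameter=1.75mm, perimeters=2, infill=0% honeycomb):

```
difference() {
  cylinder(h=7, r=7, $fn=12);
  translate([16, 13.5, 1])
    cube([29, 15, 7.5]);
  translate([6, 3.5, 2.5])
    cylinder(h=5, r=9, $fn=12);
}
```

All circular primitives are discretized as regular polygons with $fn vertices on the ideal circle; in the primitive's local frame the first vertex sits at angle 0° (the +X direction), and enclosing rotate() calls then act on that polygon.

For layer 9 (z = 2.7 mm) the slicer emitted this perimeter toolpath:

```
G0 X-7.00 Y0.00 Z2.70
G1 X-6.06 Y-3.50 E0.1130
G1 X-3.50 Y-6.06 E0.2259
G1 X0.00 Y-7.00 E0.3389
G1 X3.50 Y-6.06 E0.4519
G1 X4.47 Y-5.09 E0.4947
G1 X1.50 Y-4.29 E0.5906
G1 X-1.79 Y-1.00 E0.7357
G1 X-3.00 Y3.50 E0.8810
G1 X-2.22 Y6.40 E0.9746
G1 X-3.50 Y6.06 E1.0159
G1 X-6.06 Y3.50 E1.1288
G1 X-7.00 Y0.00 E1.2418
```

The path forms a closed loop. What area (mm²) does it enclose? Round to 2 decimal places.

Apply the shoelace formula to the sequence of (X, Y) vertices; enclosed area = 61.88 mm².

61.88 mm²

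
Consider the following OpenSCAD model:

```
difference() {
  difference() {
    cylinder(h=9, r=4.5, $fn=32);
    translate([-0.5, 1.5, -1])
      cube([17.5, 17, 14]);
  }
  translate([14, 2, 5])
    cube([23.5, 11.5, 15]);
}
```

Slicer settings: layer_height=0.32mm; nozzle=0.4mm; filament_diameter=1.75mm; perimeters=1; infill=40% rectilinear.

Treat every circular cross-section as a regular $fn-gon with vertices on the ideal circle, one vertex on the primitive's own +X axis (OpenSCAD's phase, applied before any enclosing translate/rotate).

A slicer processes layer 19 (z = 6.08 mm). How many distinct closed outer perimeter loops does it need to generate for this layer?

At z = 6.08 mm: the r=4.5 cylinder gives a regular 32-gon of circumradius 4.5 (constant along its height); the cube at (-0.5, 1.5) is present — its section is the full 17.5×17 rectangle; Subtracting the remaining from the first: starting from the r=4.5 cylinder, the 17.5×17 cube at (-0.5, 1.5) partially overlaps it — only the 10.69 mm² overlap (of its 297.50 mm²) is removed, clipping the outline — 1 connected region; the 23.5×11.5 cube at (14, 2) contributes its full rectangle; Taking the first minus the rest: starting from the result so far, the 23.5×11.5 cube at (14, 2) misses the remaining region (no effect) — 1 connected region. The result has 1 disconnected region.

1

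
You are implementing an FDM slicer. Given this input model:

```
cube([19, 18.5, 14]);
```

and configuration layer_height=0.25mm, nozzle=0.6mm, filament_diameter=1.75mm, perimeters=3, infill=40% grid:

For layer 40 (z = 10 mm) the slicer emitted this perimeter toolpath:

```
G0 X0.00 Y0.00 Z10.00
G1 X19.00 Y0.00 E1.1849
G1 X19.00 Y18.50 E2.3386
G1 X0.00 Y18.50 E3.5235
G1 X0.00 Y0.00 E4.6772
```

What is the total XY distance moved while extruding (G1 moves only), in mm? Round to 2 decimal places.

Sum the Euclidean lengths of each G1 segment: total = 75.00 mm.

75.00 mm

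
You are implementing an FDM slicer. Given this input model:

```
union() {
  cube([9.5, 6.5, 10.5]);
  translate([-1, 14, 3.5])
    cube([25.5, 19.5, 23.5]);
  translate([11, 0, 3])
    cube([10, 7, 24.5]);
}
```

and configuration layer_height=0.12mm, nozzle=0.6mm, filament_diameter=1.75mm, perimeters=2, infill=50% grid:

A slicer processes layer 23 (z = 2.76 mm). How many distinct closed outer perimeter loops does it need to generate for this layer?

At z = 2.76 mm: the 9.5×6.5 cube contributes its full rectangle; the cube at (-1, 14) does not reach this height (z outside [3.5, 27]); the cube at (11, 0) does not reach this height (z outside [3, 27.5]); Merging all regions: only the 9.5×6.5 cube is present, so the union is just that shape — 1 connected region. The result has 1 disconnected region.

1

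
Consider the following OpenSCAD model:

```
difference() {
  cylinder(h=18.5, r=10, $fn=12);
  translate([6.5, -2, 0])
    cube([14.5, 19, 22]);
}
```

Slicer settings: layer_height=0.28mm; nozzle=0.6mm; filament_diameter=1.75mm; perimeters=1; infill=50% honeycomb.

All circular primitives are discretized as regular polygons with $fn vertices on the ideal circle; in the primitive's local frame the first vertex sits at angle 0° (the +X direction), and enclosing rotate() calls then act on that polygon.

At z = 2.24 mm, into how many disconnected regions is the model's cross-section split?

1

At z = 2.24 mm: the r=10 cylinder contributes a regular 12-gon of circumradius 10; the 14.5×19 cube at (6.5, -2) contributes its full rectangle; After the difference (first − rest): starting from the r=10 cylinder, the 14.5×19 cube at (6.5, -2) partially overlaps it — only the 22.95 mm² overlap (of its 275.50 mm²) is removed, clipping the outline — 1 connected region. The result has 1 disconnected region.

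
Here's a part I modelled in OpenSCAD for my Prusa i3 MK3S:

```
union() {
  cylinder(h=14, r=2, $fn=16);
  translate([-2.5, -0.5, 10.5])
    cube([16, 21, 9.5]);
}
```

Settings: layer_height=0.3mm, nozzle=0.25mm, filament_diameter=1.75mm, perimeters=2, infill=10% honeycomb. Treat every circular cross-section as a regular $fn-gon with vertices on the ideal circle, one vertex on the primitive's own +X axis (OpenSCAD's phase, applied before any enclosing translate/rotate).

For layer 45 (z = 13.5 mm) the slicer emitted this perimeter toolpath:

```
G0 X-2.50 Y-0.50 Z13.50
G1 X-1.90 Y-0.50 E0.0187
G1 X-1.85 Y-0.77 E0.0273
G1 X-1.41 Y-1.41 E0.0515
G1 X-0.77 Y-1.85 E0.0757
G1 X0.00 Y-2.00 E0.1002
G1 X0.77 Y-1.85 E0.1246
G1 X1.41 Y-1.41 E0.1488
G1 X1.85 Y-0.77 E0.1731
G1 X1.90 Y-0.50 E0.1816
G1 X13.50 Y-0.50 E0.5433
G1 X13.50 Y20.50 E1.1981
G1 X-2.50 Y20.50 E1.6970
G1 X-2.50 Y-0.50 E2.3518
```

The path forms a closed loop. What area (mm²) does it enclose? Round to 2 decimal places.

340.17 mm²

Apply the shoelace formula to the sequence of (X, Y) vertices; enclosed area = 340.17 mm².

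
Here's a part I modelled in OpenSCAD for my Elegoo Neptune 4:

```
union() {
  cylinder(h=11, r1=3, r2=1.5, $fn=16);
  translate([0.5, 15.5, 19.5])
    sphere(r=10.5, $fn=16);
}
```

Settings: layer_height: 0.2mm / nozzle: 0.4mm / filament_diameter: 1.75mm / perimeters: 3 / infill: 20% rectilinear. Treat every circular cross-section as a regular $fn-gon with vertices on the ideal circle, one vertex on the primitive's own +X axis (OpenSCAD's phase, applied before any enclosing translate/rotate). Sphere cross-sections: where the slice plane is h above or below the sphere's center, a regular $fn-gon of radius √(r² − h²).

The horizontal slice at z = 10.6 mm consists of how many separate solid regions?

At z = 10.6 mm: the cone: at t=0.964 of its height the radius interpolates to r₁+(r₂−r₁)t = 1.555, giving a regular 16-gon of that circumradius; the sphere at (0.5, 15.5): section is a regular 16-gon, circumradius = √(r²−h²) = √(10.5²−8.9²) = 5.571; Taking the union: the 2 present regions are separate (no shared area or edge), so areas and boundary lengths simply add and each stays a separate island — 2 connected regions. The result has 2 disconnected regions.

2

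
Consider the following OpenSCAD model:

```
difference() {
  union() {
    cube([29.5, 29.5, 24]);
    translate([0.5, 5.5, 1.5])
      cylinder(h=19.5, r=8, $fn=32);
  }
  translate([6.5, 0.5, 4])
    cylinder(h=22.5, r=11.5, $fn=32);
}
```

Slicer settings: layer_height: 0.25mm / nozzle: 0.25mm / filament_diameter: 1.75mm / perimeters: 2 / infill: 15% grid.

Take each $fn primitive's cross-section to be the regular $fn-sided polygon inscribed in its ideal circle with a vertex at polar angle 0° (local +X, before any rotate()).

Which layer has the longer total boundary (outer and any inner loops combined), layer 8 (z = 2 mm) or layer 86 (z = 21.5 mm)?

Layer 8 (z = 2): the cube (footprint 29.5×29.5) is included at this height (perimeter 118.00 mm); the r=8 cylinder at (0.5, 5.5) gives a regular 32-gon of circumradius 8 (constant along its height) (perimeter = 2·32·8.000·sin(180°/32) = 50.18 mm); Taking the union: the regions partially overlap (shared area 96.75 mm²), so the edge portions inside another operand are dropped and the merged outline is re-measured after clipping — boundary = 129.33 mm; the cylinder at (6.5, 0.5) does not reach this height (z outside [4, 26.5]); Taking the first minus the rest: none of the subtracted shapes is present at this height, so that combined region is unchanged — boundary = 129.33 mm. So its perimeter = 129.33 mm. Layer 86 (z = 21.5): the cube is present — its section is the full 29.5×29.5 rectangle (perimeter 118.00 mm); the cylinder at (0.5, 5.5) does not reach this height (z outside [1.5, 21]); Merging all regions: only the 29.5×29.5 cube is present, so the union is just that shape — boundary = 118.00 mm; the cylinder at (6.5, 0.5): section is a regular 32-gon, circumradius r=11.5 (perimeter = 2·32·11.500·sin(180°/32) = 72.14 mm); Taking the first minus the rest: starting from that combined region, the r=11.5 cylinder at (6.5, 0.5) partially overlaps it — only the 182.49 mm² overlap (of its 412.81 mm²) is removed, clipping the outline — boundary = 115.52 mm. So its perimeter = 115.52 mm. Layer 8 is larger (129.33 vs 115.52 mm).

layer 8 (z = 2 mm)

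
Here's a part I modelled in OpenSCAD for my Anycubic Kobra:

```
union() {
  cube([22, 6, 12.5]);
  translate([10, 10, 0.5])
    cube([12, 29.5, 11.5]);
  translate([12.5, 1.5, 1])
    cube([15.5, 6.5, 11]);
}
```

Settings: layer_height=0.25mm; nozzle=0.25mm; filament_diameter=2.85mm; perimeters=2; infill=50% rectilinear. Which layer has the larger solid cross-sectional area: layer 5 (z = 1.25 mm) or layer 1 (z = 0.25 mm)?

layer 5 (z = 1.25 mm)

Layer 5 (z = 1.25): the 22×6 cube contributes its full rectangle (area 132.00 mm²); the 12×29.5 cube at (10, 10) contributes its full rectangle (area 354.00 mm²); the cube at (12.5, 1.5) (footprint 15.5×6.5) is included at this height (area 100.75 mm²); Taking the union: the regions partially overlap — summed areas 586.75 mm² minus the doubly-counted overlap 42.75 mm² gives 544.00 mm² — area = 544.00 mm². So its area = 544.00 mm². Layer 1 (z = 0.25): the cube (footprint 22×6) is included at this height (area 132.00 mm²); the cube at (10, 10) does not reach this height (z outside [0.5, 12]); the cube at (12.5, 1.5) is absent (z outside [1, 12]); Combining (union): only the 22×6 cube is present, so the union is just that shape — area = 132.00 mm². So its area = 132.00 mm². Layer 5 is larger (544.00 vs 132.00 mm²).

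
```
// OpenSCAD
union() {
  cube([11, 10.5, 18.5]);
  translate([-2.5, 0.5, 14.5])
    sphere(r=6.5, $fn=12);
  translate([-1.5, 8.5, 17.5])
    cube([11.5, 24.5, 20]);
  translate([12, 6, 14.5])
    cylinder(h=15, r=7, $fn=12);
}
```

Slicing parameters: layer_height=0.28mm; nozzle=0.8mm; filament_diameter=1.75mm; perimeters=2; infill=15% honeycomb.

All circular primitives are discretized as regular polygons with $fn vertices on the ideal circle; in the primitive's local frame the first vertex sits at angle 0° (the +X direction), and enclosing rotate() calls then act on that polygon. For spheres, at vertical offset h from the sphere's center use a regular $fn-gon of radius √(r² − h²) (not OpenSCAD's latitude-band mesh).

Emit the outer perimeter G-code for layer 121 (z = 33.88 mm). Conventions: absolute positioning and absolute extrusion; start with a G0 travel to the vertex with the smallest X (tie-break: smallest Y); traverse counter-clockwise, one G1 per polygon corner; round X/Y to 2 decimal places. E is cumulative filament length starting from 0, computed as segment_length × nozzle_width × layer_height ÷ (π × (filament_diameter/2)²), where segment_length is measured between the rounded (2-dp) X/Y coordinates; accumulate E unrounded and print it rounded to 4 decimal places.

G0 X-1.50 Y8.50 Z33.88
G1 X10.00 Y8.50 E1.0710
G1 X10.00 Y33.00 E3.3526
G1 X-1.50 Y33.00 E4.4236
G1 X-1.50 Y8.50 E6.7052

At z = 33.88 mm: the cube does not reach this height (z outside [0, 18.5]); the sphere at (-2.5, 0.5) is absent (|z−center|=19.380 > r=6.5); the cube at (-1.5, 8.5) (footprint 11.5×24.5) is included at this height; the cylinder at (12, 6) is not intersected at this z (z outside [14.5, 29.5]); Taking the union: only the 11.5×24.5 cube at (-1.5, 8.5) is present, so the union is just that shape — 1 connected region. The outline is a single polygon with 4 vertices. Extrusion per mm of travel: 0.8 × 0.28 / (π × 0.875²) = 0.093128. Accumulating E over each segment gives final E = 6.7052.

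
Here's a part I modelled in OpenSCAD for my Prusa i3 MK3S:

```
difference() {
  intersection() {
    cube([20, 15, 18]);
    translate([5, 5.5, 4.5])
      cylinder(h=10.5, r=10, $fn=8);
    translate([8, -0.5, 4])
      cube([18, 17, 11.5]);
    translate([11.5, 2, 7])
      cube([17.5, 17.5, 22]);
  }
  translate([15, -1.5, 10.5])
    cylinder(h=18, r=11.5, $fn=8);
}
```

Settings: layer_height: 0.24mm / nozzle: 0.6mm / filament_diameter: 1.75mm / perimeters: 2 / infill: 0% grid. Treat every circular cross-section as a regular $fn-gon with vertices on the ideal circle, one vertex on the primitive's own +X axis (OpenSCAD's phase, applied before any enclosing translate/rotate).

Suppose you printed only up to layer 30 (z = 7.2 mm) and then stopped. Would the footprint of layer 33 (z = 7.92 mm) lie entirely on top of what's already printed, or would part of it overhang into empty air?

Compare the two slices. At z = 7.2: the cube (footprint 20×15) is included at this height (area 300.00 mm²); the r=10 cylinder at (5, 5.5) contributes a regular 8-gon of circumradius 10 (area = (8/2)·10.000²·sin(360°/8) = 282.84 mm²); the 18×17 cube at (8, -0.5) contributes its full rectangle (area 306.00 mm²); the cube at (11.5, 2) is present — its section is the full 17.5×17.5 rectangle (area 306.25 mm²); Taking the intersection: the r=10 cylinder at (5, 5.5) partially overlaps the 20×15 cube; clipping to the common part keeps 191.16 mm²; the 18×17 cube at (8, -0.5) partially overlaps the running intersection; clipping to the common part keeps 74.81 mm²; the 17.5×17.5 cube at (11.5, 2) partially overlaps the running intersection; clipping to the common part keeps 24.17 mm² — area = 24.17 mm²; the cylinder at (15, -1.5) does not reach this height (z outside [10.5, 28.5]); Taking the first minus the rest: none of the subtracted shapes is present at this height, so the result so far is unchanged — area = 24.17 mm². At z = 7.92: the cube is present — its section is the full 20×15 rectangle (area 300.00 mm²); the r=10 cylinder at (5, 5.5) gives a regular 8-gon of circumradius 10 (constant along its height) (area = (8/2)·10.000²·sin(360°/8) = 282.84 mm²); the cube at (8, -0.5) (footprint 18×17) is included at this height (area 306.00 mm²); the cube at (11.5, 2) (footprint 17.5×17.5) is included at this height (area 306.25 mm²); Taking the intersection: the r=10 cylinder at (5, 5.5) partially overlaps the 20×15 cube; clipping to the common part keeps 191.16 mm²; the 18×17 cube at (8, -0.5) partially overlaps the running intersection; clipping to the common part keeps 74.81 mm²; the 17.5×17.5 cube at (11.5, 2) partially overlaps the running intersection; clipping to the common part keeps 24.17 mm² — area = 24.17 mm²; the cylinder at (15, -1.5) is absent (z outside [10.5, 28.5]); Taking the first minus the rest: none of the subtracted shapes is present at this height, so that combined region is unchanged — area = 24.17 mm². Checking containment: the cross-section at z = 7.92 is a subset of the cross-section at z = 7.2.

entirely on top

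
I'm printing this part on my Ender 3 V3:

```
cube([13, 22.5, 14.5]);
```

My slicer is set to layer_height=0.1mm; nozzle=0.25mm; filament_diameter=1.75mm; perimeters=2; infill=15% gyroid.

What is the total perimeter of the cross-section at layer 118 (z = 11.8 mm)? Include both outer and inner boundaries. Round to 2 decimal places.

71.00 mm

At z = 11.8 mm: the cube (footprint 13×22.5) is included at this height (perimeter 71.00 mm). Overall, the cross-section is a single solid region. Total boundary length (outer) = 71.00 mm.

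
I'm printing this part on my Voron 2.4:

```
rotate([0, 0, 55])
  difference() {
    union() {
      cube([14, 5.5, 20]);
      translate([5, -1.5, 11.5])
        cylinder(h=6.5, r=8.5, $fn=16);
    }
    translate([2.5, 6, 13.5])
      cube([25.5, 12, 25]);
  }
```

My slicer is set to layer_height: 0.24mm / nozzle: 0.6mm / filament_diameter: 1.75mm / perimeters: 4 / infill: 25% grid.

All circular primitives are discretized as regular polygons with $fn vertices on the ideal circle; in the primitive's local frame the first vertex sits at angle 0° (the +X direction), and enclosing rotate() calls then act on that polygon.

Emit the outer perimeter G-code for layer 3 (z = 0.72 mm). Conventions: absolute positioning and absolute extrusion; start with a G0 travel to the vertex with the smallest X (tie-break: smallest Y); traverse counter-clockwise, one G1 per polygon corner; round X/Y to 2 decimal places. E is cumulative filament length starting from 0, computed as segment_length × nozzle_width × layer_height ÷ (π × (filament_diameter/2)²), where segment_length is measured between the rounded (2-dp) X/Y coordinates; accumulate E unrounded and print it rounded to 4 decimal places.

At z = 0.72 mm: the cube is present — its section is the full 14×5.5 rectangle; the cylinder at (5, -1.5) is absent (z outside [11.5, 18]); Taking the union: only the 14×5.5 cube is present, so the union is just that shape — 1 connected region; the cube at (2.5, 6) does not reach this height (z outside [13.5, 38.5]); Subtracting the remaining from the first: none of the subtracted shapes is present at this height, so the result so far is unchanged — 1 connected region; (rotated 55° about Z; rotation is an isometry so areas/perimeters/island counts are preserved). The outline is a single polygon with 4 vertices. Extrusion per mm of travel: 0.6 × 0.24 / (π × 0.875²) = 0.059868. Accumulating E over each segment gives final E = 2.3352.

G0 X-4.51 Y3.15 Z0.72
G1 X0.00 Y0.00 E0.3293
G1 X8.03 Y11.47 E1.1676
G1 X3.52 Y14.62 E1.4969
G1 X-4.51 Y3.15 E2.3352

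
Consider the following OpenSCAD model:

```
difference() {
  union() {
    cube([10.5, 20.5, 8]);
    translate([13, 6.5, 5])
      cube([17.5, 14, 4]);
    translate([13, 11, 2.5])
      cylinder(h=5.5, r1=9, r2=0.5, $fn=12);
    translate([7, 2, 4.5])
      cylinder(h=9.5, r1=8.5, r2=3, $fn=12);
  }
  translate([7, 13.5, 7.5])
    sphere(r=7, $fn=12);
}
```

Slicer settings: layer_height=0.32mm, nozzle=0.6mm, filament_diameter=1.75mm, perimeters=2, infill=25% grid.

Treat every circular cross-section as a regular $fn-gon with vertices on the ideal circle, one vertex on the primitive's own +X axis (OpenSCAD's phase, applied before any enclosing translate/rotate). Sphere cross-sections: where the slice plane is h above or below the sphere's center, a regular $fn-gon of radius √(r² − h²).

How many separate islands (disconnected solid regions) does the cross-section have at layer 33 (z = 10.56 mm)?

At z = 10.56 mm: the cube is not intersected at this z (z outside [0, 8]); the cube at (13, 6.5) does not reach this height (z outside [5, 9]); the cone at (13, 11) is absent (z outside [2.5, 8]); the cone at (7, 2) contributes a regular 12-gon of circumradius 4.992 (interpolated between r1=8.5 and r2=3 at t=0.638); Taking the union: only the cone at (7, 2) is present, so the union is just that shape — 1 connected region; the r=7 sphere at (7, 13.5) slices to a regular 12-gon of circumradius 6.296 (√(r²−h²) with h=3.06 from center); Subtracting the remaining from the first: starting from that combined region, the r=7 sphere at (7, 13.5) misses the remaining region (no effect) — 1 connected region. Overall, the cross-section is a single solid region. Island count = 1.

1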